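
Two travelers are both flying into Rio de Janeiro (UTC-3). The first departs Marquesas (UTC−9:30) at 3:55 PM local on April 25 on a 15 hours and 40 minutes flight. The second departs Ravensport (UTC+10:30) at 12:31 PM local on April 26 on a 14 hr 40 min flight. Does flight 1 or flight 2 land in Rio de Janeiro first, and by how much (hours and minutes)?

the second, by 24 minutes

Flight 1 in UTC: 3:55 PM + 9:30 = 1:25 AM on Apr 26.
+15 hours and 40 minutes → arrive 5:05 PM UTC on Apr 26.
Flight 2 in UTC: 12:31 PM − 10:30 = 2:01 AM on Apr 26.
+14 hours 40 minutes → arrive 4:41 PM UTC on Apr 26.
Flight 2 lands earlier by 24 minutes.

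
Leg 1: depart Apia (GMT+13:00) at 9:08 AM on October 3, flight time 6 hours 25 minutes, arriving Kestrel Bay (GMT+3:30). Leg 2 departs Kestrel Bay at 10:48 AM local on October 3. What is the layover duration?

4 hours 45 minutes

Convert departure to UTC: 9:08 AM − 13:00 = 8:08 PM UTC on Oct 2.
Add 6 hours and 25 minutes flight time → 2:33 AM UTC (Oct 3).
Kestrel Bay is UTC+3:30, so local arrival = 2:33 AM + 3:30 = 6:03 AM on Oct 3.
Layover = 10:48 AM − 6:03 AM = 4 hours 45 minutes.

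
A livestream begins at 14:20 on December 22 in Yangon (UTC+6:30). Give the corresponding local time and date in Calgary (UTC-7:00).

00:50 on December 22

In UTC: 14:20 − 6:30 = 07:50 on Dec 22.
Calgary is UTC−7:00: 07:50 − 7:00 = 00:50 on Dec 22.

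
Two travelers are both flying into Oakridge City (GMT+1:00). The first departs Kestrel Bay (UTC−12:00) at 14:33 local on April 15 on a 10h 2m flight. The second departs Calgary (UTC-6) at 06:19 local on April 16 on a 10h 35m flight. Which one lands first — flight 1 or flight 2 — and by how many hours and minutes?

the first, by 10 hours 19 minutes

Flight 1 in UTC: 14:33 + 12:00 = 02:33 on Apr 16.
+10 hours 2 minutes → arrive 12:35 UTC on Apr 16.
Flight 2 in UTC: 06:19 + 6:00 = 12:19 on Apr 16.
+10 hours and 35 minutes → arrive 22:54 UTC on Apr 16.
Flight 1 lands earlier by 10 hours 19 minutes.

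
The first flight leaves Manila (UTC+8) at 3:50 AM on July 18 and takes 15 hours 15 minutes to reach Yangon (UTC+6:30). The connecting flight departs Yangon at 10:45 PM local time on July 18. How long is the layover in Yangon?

5 hours 10 minutes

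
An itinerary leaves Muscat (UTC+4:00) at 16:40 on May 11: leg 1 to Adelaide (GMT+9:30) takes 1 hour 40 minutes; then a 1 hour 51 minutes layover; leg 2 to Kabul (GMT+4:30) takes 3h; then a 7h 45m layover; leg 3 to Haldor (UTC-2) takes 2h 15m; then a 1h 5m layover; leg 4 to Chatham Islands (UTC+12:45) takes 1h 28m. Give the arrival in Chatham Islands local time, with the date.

Convert departure to UTC: 16:40 − 4:00 = 12:40 UTC on May 11.
Add 1 hour 40 minutes leg 1 → 14:20 UTC.
Add 1 hour and 51 minutes layover in Adelaide → 16:11 UTC.
Add 3 hours leg 2 → 19:11 UTC.
Add 7 hours and 45 minutes layover in Kabul → 02:56 UTC (May 12).
Add 2 hours 15 minutes leg 3 → 05:11 UTC.
Add 1 hour and 5 minutes layover in Haldor → 06:16 UTC.
Add 1 hour and 28 minutes leg 4 → 07:44 UTC.
Chatham Islands is UTC+12:45, so local arrival = 07:44 + 12:45 = 20:29 on May 12.

20:29 on May 12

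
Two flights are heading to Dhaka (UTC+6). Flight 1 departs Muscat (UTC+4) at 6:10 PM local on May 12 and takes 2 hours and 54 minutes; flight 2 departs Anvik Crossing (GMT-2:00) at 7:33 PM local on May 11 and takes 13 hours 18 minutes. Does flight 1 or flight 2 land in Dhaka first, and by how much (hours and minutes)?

Flight 1 in UTC: 6:10 PM − 4:00 = 2:10 PM on May 12.
+2 hours and 54 minutes → arrive 5:04 PM UTC on May 12.
Flight 2 in UTC: 7:33 PM + 2:00 = 9:33 PM on May 11.
+13 hours 18 minutes → arrive 10:51 AM UTC on May 12.
Flight 2 lands earlier by 6 hours 13 minutes.

the second, by 6 hours 13 minutes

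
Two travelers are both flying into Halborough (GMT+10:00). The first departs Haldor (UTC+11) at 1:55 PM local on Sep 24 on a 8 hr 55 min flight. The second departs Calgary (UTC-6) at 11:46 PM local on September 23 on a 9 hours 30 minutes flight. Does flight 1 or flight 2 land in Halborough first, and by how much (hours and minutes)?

the first, by 3 hours 26 minutes

Flight 1 in UTC: 1:55 PM − 11:00 = 2:55 AM on Sep 24.
+8 hours and 55 minutes → arrive 11:50 AM UTC on Sep 24.
Flight 2 in UTC: 11:46 PM + 6:00 = 5:46 AM on Sep 24.
+9 hours 30 minutes → arrive 3:16 PM UTC on Sep 24.
Flight 1 lands earlier by 3 hours 26 minutes.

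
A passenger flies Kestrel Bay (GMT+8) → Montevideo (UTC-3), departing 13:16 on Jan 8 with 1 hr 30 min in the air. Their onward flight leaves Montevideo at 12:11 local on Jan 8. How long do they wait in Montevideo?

8 hours 25 minutes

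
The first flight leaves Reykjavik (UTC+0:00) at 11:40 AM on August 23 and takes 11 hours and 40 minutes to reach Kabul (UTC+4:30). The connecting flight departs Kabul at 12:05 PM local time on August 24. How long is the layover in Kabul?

Reykjavik is at UTC+0, so departure is already 11:40 AM UTC on Aug 23.
Add 11 hours 40 minutes flight time → 11:20 PM UTC.
Kabul is UTC+4:30, so local arrival = 11:20 PM + 4:30 = 3:50 AM on Aug 24.
Layover = 12:05 PM − 3:50 AM = 8 hours 15 minutes.

8 hours 15 minutes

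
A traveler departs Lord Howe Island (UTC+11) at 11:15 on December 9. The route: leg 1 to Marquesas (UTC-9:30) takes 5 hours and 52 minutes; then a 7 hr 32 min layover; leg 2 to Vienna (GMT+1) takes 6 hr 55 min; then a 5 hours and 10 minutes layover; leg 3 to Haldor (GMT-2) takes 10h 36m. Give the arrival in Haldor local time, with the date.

Convert departure to UTC: 11:15 − 11:00 = 00:15 UTC on Dec 9.
Add 5 hours and 52 minutes leg 1 → 06:07 UTC.
Add 7 hours 32 minutes layover in Marquesas → 13:39 UTC.
Add 6 hours 55 minutes leg 2 → 20:34 UTC.
Add 5 hours and 10 minutes layover in Vienna → 01:44 UTC (Dec 10).
Add 10 hours and 36 minutes leg 3 → 12:20 UTC.
Haldor is UTC−2:00, so local arrival = 12:20 − 2:00 = 10:20 on Dec 10.

10:20 on December 10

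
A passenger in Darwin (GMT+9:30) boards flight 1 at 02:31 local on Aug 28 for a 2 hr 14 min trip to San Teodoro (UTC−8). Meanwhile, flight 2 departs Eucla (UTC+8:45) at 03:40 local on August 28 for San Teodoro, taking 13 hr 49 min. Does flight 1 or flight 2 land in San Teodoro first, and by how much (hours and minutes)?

the first, by 13 hours 29 minutes

Flight 1 in UTC: 02:31 − 9:30 = 17:01 on Aug 27.
+2 hours 14 minutes → arrive 19:15 UTC on Aug 27.
Flight 2 in UTC: 03:40 − 8:45 = 18:55 on Aug 27.
+13 hours and 49 minutes → arrive 08:44 UTC on Aug 28.
Flight 1 lands earlier by 13 hours 29 minutes.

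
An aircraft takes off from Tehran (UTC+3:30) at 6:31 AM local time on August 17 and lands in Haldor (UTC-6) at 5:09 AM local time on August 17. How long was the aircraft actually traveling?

8 hours 8 minutes

Haldor is 9:30 behind Tehran.
Clock-face elapsed time (ignoring zones) is −1 hour 22 minutes.
Actual elapsed = −1 hour 22 minutes + 9:30 = 8 hours 8 minutes.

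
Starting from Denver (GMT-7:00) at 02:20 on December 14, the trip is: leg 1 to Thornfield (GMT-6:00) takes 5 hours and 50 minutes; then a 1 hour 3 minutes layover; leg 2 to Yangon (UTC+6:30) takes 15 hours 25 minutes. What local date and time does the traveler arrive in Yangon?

14:08 on December 15

Convert departure to UTC: 02:20 + 7:00 = 09:20 UTC on Dec 14.
Add 5 hours 50 minutes leg 1 → 15:10 UTC.
Add 1 hour 3 minutes layover in Thornfield → 16:13 UTC.
Add 15 hours 25 minutes leg 2 → 07:38 UTC (Dec 15).
Yangon is UTC+6:30, so local arrival = 07:38 + 6:30 = 14:08 on Dec 15.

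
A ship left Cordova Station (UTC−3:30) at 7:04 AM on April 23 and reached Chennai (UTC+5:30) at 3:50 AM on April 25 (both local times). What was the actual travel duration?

Chennai is 9:00 ahead of Cordova Station.
Clock-face elapsed time (ignoring zones) is 44 hours 46 minutes.
Actual elapsed = 44 hours 46 minutes − 9:00 = 35 hours 46 minutes.

35 hours 46 minutes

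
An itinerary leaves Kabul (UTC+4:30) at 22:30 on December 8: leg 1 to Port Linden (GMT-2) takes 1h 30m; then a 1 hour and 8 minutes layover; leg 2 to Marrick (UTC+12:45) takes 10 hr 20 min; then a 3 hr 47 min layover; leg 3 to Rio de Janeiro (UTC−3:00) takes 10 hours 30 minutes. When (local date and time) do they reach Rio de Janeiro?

18:15 on December 9

Convert departure to UTC: 22:30 − 4:30 = 18:00 UTC on Dec 8.
Add 1 hour 30 minutes leg 1 → 19:30 UTC.
Add 1 hour 8 minutes layover in Port Linden → 20:38 UTC.
Add 10 hours 20 minutes leg 2 → 06:58 UTC (Dec 9).
Add 3 hours and 47 minutes layover in Marrick → 10:45 UTC.
Add 10 hours 30 minutes leg 3 → 21:15 UTC.
Rio de Janeiro is UTC−3:00, so local arrival = 21:15 − 3:00 = 18:15 on Dec 9.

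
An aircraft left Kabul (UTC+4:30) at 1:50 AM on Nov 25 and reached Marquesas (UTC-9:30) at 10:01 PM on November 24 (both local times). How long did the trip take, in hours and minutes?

10 hours 11 minutes

Departure in UTC: 1:50 AM − 4:30 = 9:20 PM on Nov 24.
Arrival in UTC: 10:01 PM + 9:30 = 7:31 AM on Nov 25.
Elapsed = 7:31 AM − 9:20 PM (+1 day) = 10 hours 11 minutes.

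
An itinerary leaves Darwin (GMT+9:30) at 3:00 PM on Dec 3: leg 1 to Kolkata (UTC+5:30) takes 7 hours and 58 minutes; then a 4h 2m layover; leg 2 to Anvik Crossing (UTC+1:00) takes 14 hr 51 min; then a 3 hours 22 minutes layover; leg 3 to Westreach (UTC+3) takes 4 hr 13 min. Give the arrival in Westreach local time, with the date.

6:56 PM on December 4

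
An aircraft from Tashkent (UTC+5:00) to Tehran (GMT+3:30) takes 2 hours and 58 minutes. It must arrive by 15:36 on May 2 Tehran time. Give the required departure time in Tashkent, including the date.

Target arrival in UTC: 15:36 − 3:30 = 12:06 on May 2.
Subtract 2 hours 58 minutes → departure 09:08 UTC on May 2.
Tashkent is UTC+5:00: 09:08 + 5:00 = 14:08 on May 2.

14:08 on May 2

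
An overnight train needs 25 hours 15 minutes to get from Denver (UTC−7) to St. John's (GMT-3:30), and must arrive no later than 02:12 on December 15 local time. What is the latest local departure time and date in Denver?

Target arrival in UTC: 02:12 + 3:30 = 05:42 on Dec 15.
Subtract 25 hours 15 minutes → departure 04:27 UTC on Dec 14.
Denver is UTC−7:00: 04:27 − 7:00 = 21:27 on Dec 13.

21:27 on December 13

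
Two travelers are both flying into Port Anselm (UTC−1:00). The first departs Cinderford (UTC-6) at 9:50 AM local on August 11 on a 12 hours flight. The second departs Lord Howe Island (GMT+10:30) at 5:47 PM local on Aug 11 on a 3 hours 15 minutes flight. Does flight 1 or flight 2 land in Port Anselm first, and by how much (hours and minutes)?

the second, by 17 hours 18 minutes

Flight 1 in UTC: 9:50 AM + 6:00 = 3:50 PM on Aug 11.
+12 hours → arrive 3:50 AM UTC on Aug 12.
Flight 2 in UTC: 5:47 PM − 10:30 = 7:17 AM on Aug 11.
+3 hours and 15 minutes → arrive 10:32 AM UTC on Aug 11.
Flight 2 lands earlier by 17 hours 18 minutes.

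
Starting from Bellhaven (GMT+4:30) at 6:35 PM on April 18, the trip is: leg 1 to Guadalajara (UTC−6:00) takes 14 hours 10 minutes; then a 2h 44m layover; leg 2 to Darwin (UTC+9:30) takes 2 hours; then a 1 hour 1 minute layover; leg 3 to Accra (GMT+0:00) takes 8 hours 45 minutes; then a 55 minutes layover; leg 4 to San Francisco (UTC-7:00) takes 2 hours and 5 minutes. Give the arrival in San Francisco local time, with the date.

Convert departure to UTC: 6:35 PM − 4:30 = 2:05 PM UTC on Apr 18.
Add 14 hours and 10 minutes leg 1 → 4:15 AM UTC (Apr 19).
Add 2 hours 44 minutes layover in Guadalajara → 6:59 AM UTC.
Add 2 hours leg 2 → 8:59 AM UTC.
Add 1 hour 1 minute layover in Darwin → 10:00 AM UTC.
Add 8 hours 45 minutes leg 3 → 6:45 PM UTC.
Add 55 minutes layover in Accra → 7:40 PM UTC.
Add 2 hours and 5 minutes leg 4 → 9:45 PM UTC.
San Francisco is UTC−7:00, so local arrival = 9:45 PM − 7:00 = 2:45 PM on Apr 19.

2:45 PM on Apr 19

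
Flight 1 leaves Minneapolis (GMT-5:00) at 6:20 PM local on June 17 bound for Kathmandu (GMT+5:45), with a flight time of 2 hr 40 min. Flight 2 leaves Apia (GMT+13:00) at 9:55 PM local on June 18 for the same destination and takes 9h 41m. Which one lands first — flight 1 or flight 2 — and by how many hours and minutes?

the first, by 16 hours 36 minutes

Flight 1 in UTC: 6:20 PM + 5:00 = 11:20 PM on Jun 17.
+2 hours and 40 minutes → arrive 2:00 AM UTC on Jun 18.
Flight 2 in UTC: 9:55 PM − 13:00 = 8:55 AM on Jun 18.
+9 hours and 41 minutes → arrive 6:36 PM UTC on Jun 18.
Flight 1 lands earlier by 16 hours 36 minutes.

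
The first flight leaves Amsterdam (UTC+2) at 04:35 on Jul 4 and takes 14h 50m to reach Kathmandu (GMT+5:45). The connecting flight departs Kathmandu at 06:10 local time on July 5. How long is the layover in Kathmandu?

7 hours

Convert departure to UTC: 04:35 − 2:00 = 02:35 UTC on Jul 4.
Add 14 hours 50 minutes flight time → 17:25 UTC.
Kathmandu is UTC+5:45, so local arrival = 17:25 + 5:45 = 23:10 on Jul 4.
Layover = 06:10 − 23:10 (+1 day) = 7 hours.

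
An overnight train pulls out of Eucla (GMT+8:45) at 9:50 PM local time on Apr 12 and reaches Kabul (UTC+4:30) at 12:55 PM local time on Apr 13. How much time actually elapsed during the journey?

19 hours 20 minutes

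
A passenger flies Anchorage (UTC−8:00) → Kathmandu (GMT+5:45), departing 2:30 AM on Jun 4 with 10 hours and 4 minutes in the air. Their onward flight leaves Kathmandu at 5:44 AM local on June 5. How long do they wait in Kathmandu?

Convert departure to UTC: 2:30 AM + 8:00 = 10:30 AM UTC on Jun 4.
Add 10 hours and 4 minutes flight time → 8:34 PM UTC.
Kathmandu is UTC+5:45, so local arrival = 8:34 PM + 5:45 = 2:19 AM on Jun 5.
Layover = 5:44 AM − 2:19 AM = 3 hours 25 minutes.

3 hours 25 minutes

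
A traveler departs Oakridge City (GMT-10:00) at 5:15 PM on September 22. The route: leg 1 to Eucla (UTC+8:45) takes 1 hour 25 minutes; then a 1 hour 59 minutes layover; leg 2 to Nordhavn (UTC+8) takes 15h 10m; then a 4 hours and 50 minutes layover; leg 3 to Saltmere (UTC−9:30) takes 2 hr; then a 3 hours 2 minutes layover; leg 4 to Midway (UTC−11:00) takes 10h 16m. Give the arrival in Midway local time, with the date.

6:57 AM on Sep 24

Convert departure to UTC: 5:15 PM + 10:00 = 3:15 AM UTC on Sep 23.
Add 1 hour and 25 minutes leg 1 → 4:40 AM UTC.
Add 1 hour and 59 minutes layover in Eucla → 6:39 AM UTC.
Add 15 hours 10 minutes leg 2 → 9:49 PM UTC.
Add 4 hours 50 minutes layover in Nordhavn → 2:39 AM UTC (Sep 24).
Add 2 hours leg 3 → 4:39 AM UTC.
Add 3 hours and 2 minutes layover in Saltmere → 7:41 AM UTC.
Add 10 hours and 16 minutes leg 4 → 5:57 PM UTC.
Midway is UTC−11:00, so local arrival = 5:57 PM − 11:00 = 6:57 AM on Sep 24.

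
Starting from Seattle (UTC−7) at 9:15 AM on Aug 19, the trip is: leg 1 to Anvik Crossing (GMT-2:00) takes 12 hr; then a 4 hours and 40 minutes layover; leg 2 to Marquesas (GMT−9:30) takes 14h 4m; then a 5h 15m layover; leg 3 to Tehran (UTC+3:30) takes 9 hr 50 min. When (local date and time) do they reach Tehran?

5:34 PM on August 21

Convert departure to UTC: 9:15 AM + 7:00 = 4:15 PM UTC on Aug 19.
Add 12 hours leg 1 → 4:15 AM UTC (Aug 20).
Add 4 hours 40 minutes layover in Anvik Crossing → 8:55 AM UTC.
Add 14 hours 4 minutes leg 2 → 10:59 PM UTC.
Add 5 hours 15 minutes layover in Marquesas → 4:14 AM UTC (Aug 21).
Add 9 hours 50 minutes leg 3 → 2:04 PM UTC.
Tehran is UTC+3:30, so local arrival = 2:04 PM + 3:30 = 5:34 PM on Aug 21.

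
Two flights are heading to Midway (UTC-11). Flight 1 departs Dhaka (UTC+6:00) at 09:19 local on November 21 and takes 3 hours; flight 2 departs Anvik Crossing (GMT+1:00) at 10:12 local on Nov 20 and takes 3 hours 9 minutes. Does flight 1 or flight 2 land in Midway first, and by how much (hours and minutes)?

the second, by 17 hours 58 minutes

Flight 1 in UTC: 09:19 − 6:00 = 03:19 on Nov 21.
+3 hours → arrive 06:19 UTC on Nov 21.
Flight 2 in UTC: 10:12 − 1:00 = 09:12 on Nov 20.
+3 hours 9 minutes → arrive 12:21 UTC on Nov 20.
Flight 2 lands earlier by 17 hours 58 minutes.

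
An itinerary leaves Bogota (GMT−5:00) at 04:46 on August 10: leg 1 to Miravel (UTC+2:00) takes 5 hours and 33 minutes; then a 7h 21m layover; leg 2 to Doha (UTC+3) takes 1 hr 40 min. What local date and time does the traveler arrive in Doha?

03:20 on Aug 11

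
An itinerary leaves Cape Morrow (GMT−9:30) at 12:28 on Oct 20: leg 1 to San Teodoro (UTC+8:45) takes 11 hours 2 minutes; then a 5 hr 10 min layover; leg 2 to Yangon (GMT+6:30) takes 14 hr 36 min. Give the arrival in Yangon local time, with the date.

Convert departure to UTC: 12:28 + 9:30 = 21:58 UTC on Oct 20.
Add 11 hours 2 minutes leg 1 → 09:00 UTC (Oct 21).
Add 5 hours and 10 minutes layover in San Teodoro → 14:10 UTC.
Add 14 hours and 36 minutes leg 2 → 04:46 UTC (Oct 22).
Yangon is UTC+6:30, so local arrival = 04:46 + 6:30 = 11:16 on Oct 22.

11:16 on Oct 22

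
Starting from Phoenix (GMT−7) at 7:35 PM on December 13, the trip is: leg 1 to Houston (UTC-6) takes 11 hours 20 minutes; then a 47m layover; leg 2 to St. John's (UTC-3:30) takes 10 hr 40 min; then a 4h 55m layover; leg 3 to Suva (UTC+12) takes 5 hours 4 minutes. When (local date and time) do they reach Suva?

Convert departure to UTC: 7:35 PM + 7:00 = 2:35 AM UTC on Dec 14.
Add 11 hours and 20 minutes leg 1 → 1:55 PM UTC.
Add 47 minutes layover in Houston → 2:42 PM UTC.
Add 10 hours 40 minutes leg 2 → 1:22 AM UTC (Dec 15).
Add 4 hours and 55 minutes layover in St. John's → 6:17 AM UTC.
Add 5 hours and 4 minutes leg 3 → 11:21 AM UTC.
Suva is UTC+12:00, so local arrival = 11:21 AM + 12:00 = 11:21 PM on Dec 15.

11:21 PM on December 15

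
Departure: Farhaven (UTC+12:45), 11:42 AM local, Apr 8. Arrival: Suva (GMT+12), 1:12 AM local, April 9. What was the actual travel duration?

Suva is 0:45 behind Farhaven.
Clock-face elapsed time (ignoring zones) is 13 hours 30 minutes.
Actual elapsed = 13 hours 30 minutes + 0:45 = 14 hours 15 minutes.

14 hours 15 minutes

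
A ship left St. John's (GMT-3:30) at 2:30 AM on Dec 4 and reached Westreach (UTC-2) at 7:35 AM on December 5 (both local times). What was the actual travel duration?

Departure in UTC: 2:30 AM + 3:30 = 6:00 AM on Dec 4.
Arrival in UTC: 7:35 AM + 2:00 = 9:35 AM on Dec 5.
Elapsed = 9:35 AM − 6:00 AM (+1 day) = 27 hours 35 minutes.

27 hours 35 minutes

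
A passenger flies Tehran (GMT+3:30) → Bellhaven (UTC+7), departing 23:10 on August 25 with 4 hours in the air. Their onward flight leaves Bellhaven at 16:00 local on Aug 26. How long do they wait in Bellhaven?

9 hours 20 minutes

Convert departure to UTC: 23:10 − 3:30 = 19:40 UTC on Aug 25.
Add 4 hours flight time → 23:40 UTC.
Bellhaven is UTC+7:00, so local arrival = 23:40 + 7:00 = 06:40 on Aug 26.
Layover = 16:00 − 06:40 = 9 hours 20 minutes.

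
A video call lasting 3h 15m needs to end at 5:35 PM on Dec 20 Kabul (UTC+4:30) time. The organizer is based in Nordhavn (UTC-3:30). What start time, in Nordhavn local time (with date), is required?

6:20 AM on Dec 20

Target end time in UTC: 5:35 PM − 4:30 = 1:05 PM on Dec 20.
Subtract 3 hours and 15 minutes → start 9:50 AM UTC on Dec 20.
Nordhavn is UTC−3:30: 9:50 AM − 3:30 = 6:20 AM on Dec 20.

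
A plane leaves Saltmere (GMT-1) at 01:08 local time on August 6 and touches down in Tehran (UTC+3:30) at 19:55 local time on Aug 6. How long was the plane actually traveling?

Departure in UTC: 01:08 + 1:00 = 02:08 on Aug 6.
Arrival in UTC: 19:55 − 3:30 = 16:25 on Aug 6.
Elapsed = 16:25 − 02:08 = 14 hours 17 minutes.

14 hours 17 minutes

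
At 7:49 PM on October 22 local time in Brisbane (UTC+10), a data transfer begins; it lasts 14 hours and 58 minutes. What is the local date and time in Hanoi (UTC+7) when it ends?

Hanoi is 3:00 behind Brisbane.
After 14 hours 58 minutes it is 10:47 AM (Oct 23) in Brisbane.
Shift by the zone difference: 10:47 AM − 3:00 = 7:47 AM on Oct 23 in Hanoi.

7:47 AM on Oct 23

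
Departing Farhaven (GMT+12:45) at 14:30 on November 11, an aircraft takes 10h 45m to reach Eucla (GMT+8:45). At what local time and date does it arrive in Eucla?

21:15 on Nov 11

Convert departure to UTC: 14:30 − 12:45 = 01:45 UTC on Nov 11.
Add 10 hours 45 minutes travel time → 12:30 UTC.
Eucla is UTC+8:45, so local arrival = 12:30 + 8:45 = 21:15 on Nov 11.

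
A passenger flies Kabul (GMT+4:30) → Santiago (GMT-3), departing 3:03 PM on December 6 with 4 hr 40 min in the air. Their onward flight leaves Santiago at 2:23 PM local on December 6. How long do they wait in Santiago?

2 hours 10 minutes

Convert departure to UTC: 3:03 PM − 4:30 = 10:33 AM UTC on Dec 6.
Add 4 hours 40 minutes flight time → 3:13 PM UTC.
Santiago is UTC−3:00, so local arrival = 3:13 PM − 3:00 = 12:13 PM on Dec 6.
Layover = 2:23 PM − 12:13 PM = 2 hours 10 minutes.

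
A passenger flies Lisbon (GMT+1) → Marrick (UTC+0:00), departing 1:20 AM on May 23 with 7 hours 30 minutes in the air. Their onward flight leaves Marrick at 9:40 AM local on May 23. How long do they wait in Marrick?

1 hour 50 minutes

Convert departure to UTC: 1:20 AM − 1:00 = 12:20 AM UTC on May 23.
Add 7 hours and 30 minutes flight time → 7:50 AM UTC.
Marrick is UTC+0, so local arrival is the same: 7:50 AM on May 23.
Layover = 9:40 AM − 7:50 AM = 1 hour 50 minutes.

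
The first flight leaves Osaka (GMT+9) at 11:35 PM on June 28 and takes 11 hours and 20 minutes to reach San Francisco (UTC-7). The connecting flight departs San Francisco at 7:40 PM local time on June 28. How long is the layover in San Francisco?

45 minutes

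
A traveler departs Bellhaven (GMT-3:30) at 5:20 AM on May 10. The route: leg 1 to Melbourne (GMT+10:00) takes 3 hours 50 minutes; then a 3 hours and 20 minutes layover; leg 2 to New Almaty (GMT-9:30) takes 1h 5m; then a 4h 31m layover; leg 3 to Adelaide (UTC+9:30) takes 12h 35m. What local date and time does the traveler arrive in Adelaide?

7:41 PM on May 11

Convert departure to UTC: 5:20 AM + 3:30 = 8:50 AM UTC on May 10.
Add 3 hours and 50 minutes leg 1 → 12:40 PM UTC.
Add 3 hours and 20 minutes layover in Melbourne → 4:00 PM UTC.
Add 1 hour and 5 minutes leg 2 → 5:05 PM UTC.
Add 4 hours 31 minutes layover in New Almaty → 9:36 PM UTC.
Add 12 hours and 35 minutes leg 3 → 10:11 AM UTC (May 11).
Adelaide is UTC+9:30, so local arrival = 10:11 AM + 9:30 = 7:41 PM on May 11.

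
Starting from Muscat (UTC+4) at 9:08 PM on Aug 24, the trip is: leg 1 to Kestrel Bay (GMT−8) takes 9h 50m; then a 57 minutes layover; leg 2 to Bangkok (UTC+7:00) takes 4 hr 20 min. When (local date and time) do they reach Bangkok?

Convert departure to UTC: 9:08 PM − 4:00 = 5:08 PM UTC on Aug 24.
Add 9 hours and 50 minutes leg 1 → 2:58 AM UTC (Aug 25).
Add 57 minutes layover in Kestrel Bay → 3:55 AM UTC.
Add 4 hours and 20 minutes leg 2 → 8:15 AM UTC.
Bangkok is UTC+7:00, so local arrival = 8:15 AM + 7:00 = 3:15 PM on Aug 25.

3:15 PM on August 25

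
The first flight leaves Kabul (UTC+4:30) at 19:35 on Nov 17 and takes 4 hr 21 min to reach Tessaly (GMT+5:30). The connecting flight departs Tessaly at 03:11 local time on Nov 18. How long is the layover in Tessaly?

2 hours 15 minutes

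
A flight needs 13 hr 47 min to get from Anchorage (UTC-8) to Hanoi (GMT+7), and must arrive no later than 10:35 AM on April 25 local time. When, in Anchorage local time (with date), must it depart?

5:48 AM on April 24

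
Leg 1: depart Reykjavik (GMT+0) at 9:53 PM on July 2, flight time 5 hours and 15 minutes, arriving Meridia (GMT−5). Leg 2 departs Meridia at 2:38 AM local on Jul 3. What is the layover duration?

4 hours 30 minutes

Reykjavik is at UTC+0, so departure is already 9:53 PM UTC on Jul 2.
Add 5 hours and 15 minutes flight time → 3:08 AM UTC (Jul 3).
Meridia is UTC−5:00, so local arrival = 3:08 AM − 5:00 = 10:08 PM on Jul 2.
Layover = 2:38 AM − 10:08 PM (+1 day) = 4 hours 30 minutes.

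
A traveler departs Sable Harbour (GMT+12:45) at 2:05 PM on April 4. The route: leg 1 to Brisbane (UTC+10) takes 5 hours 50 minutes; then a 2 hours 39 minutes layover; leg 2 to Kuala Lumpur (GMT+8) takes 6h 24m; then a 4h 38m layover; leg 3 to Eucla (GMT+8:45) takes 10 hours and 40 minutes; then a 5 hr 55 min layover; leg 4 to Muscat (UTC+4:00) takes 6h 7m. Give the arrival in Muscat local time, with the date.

Convert departure to UTC: 2:05 PM − 12:45 = 1:20 AM UTC on Apr 4.
Add 5 hours and 50 minutes leg 1 → 7:10 AM UTC.
Add 2 hours 39 minutes layover in Brisbane → 9:49 AM UTC.
Add 6 hours 24 minutes leg 2 → 4:13 PM UTC.
Add 4 hours and 38 minutes layover in Kuala Lumpur → 8:51 PM UTC.
Add 10 hours and 40 minutes leg 3 → 7:31 AM UTC (Apr 5).
Add 5 hours 55 minutes layover in Eucla → 1:26 PM UTC.
Add 6 hours 7 minutes leg 4 → 7:33 PM UTC.
Muscat is UTC+4:00, so local arrival = 7:33 PM + 4:00 = 11:33 PM on Apr 5.

11:33 PM on April 5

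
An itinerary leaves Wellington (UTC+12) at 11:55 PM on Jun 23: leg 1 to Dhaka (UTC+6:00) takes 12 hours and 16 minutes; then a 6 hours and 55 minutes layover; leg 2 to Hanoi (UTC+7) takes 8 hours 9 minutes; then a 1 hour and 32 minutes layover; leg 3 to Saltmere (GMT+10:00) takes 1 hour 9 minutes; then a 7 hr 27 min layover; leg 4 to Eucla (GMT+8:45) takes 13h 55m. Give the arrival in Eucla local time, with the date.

12:03 AM on June 26

Convert departure to UTC: 11:55 PM − 12:00 = 11:55 AM UTC on Jun 23.
Add 12 hours and 16 minutes leg 1 → 12:11 AM UTC (Jun 24).
Add 6 hours 55 minutes layover in Dhaka → 7:06 AM UTC.
Add 8 hours and 9 minutes leg 2 → 3:15 PM UTC.
Add 1 hour and 32 minutes layover in Hanoi → 4:47 PM UTC.
Add 1 hour and 9 minutes leg 3 → 5:56 PM UTC.
Add 7 hours and 27 minutes layover in Saltmere → 1:23 AM UTC (Jun 25).
Add 13 hours 55 minutes leg 4 → 3:18 PM UTC.
Eucla is UTC+8:45, so local arrival = 3:18 PM + 8:45 = 12:03 AM on Jun 26.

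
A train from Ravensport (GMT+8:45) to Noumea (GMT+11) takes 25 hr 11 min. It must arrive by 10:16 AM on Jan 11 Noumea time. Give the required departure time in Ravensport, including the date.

Target arrival in UTC: 10:16 AM − 11:00 = 11:16 PM on Jan 10.
Subtract 25 hours 11 minutes → departure 10:05 PM UTC on Jan 9.
Ravensport is UTC+8:45: 10:05 PM + 8:45 = 6:50 AM on Jan 10.

6:50 AM on January 10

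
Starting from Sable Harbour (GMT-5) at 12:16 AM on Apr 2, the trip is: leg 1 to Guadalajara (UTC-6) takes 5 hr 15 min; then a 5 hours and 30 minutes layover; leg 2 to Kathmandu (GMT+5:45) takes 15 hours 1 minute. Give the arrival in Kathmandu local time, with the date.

12:47 PM on Apr 3

Convert departure to UTC: 12:16 AM + 5:00 = 5:16 AM UTC on Apr 2.
Add 5 hours 15 minutes leg 1 → 10:31 AM UTC.
Add 5 hours 30 minutes layover in Guadalajara → 4:01 PM UTC.
Add 15 hours and 1 minute leg 2 → 7:02 AM UTC (Apr 3).
Kathmandu is UTC+5:45, so local arrival = 7:02 AM + 5:45 = 12:47 PM on Apr 3.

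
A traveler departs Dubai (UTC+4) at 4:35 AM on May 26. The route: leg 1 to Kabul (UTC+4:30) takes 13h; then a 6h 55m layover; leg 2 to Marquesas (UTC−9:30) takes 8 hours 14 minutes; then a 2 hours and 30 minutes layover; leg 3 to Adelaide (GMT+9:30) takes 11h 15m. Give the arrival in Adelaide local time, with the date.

Convert departure to UTC: 4:35 AM − 4:00 = 12:35 AM UTC on May 26.
Add 13 hours leg 1 → 1:35 PM UTC.
Add 6 hours and 55 minutes layover in Kabul → 8:30 PM UTC.
Add 8 hours and 14 minutes leg 2 → 4:44 AM UTC (May 27).
Add 2 hours and 30 minutes layover in Marquesas → 7:14 AM UTC.
Add 11 hours and 15 minutes leg 3 → 6:29 PM UTC.
Adelaide is UTC+9:30, so local arrival = 6:29 PM + 9:30 = 3:59 AM on May 28.

3:59 AM on May 28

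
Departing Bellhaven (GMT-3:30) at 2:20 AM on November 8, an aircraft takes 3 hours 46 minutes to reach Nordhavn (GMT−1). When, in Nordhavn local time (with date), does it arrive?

8:36 AM on Nov 8

Nordhavn is 2:30 ahead of Bellhaven.
After 3 hours 46 minutes it is 6:06 AM in Bellhaven.
Shift by the zone difference: 6:06 AM + 2:30 = 8:36 AM on Nov 8 in Nordhavn.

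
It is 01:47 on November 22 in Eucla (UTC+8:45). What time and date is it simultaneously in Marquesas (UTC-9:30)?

In UTC: 01:47 − 8:45 = 17:02 on Nov 21.
Marquesas is UTC−9:30: 17:02 − 9:30 = 07:32 on Nov 21.

07:32 on November 21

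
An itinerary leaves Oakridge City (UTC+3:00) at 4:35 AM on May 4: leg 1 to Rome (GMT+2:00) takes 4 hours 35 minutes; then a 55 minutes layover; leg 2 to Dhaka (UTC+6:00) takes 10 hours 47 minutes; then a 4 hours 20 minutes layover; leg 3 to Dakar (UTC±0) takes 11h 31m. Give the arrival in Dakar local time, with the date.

Convert departure to UTC: 4:35 AM − 3:00 = 1:35 AM UTC on May 4.
Add 4 hours 35 minutes leg 1 → 6:10 AM UTC.
Add 55 minutes layover in Rome → 7:05 AM UTC.
Add 10 hours 47 minutes leg 2 → 5:52 PM UTC.
Add 4 hours 20 minutes layover in Dhaka → 10:12 PM UTC.
Add 11 hours 31 minutes leg 3 → 9:43 AM UTC (May 5).
Dakar is UTC+0, so local arrival is the same: 9:43 AM on May 5.

9:43 AM on May 5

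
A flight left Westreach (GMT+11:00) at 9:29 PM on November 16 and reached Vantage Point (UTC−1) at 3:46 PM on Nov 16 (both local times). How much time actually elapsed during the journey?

6 hours 17 minutes

Departure in UTC: 9:29 PM − 11:00 = 10:29 AM on Nov 16.
Arrival in UTC: 3:46 PM + 1:00 = 4:46 PM on Nov 16.
Elapsed = 4:46 PM − 10:29 AM = 6 hours 17 minutes.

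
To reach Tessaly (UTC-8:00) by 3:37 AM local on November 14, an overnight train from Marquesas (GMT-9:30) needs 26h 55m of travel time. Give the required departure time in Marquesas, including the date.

11:12 PM on Nov 12

Target arrival in UTC: 3:37 AM + 8:00 = 11:37 AM on Nov 14.
Subtract 26 hours 55 minutes → departure 8:42 AM UTC on Nov 13.
Marquesas is UTC−9:30: 8:42 AM − 9:30 = 11:12 PM on Nov 12.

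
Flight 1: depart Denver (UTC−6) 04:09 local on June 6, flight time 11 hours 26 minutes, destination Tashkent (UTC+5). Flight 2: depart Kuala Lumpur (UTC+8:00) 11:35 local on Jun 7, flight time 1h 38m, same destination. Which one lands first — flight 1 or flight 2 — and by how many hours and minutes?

the first, by 7 hours 38 minutes

Flight 1 in UTC: 04:09 + 6:00 = 10:09 on Jun 6.
+11 hours 26 minutes → arrive 21:35 UTC on Jun 6.
Flight 2 in UTC: 11:35 − 8:00 = 03:35 on Jun 7.
+1 hour and 38 minutes → arrive 05:13 UTC on Jun 7.
Flight 1 lands earlier by 7 hours 38 minutes.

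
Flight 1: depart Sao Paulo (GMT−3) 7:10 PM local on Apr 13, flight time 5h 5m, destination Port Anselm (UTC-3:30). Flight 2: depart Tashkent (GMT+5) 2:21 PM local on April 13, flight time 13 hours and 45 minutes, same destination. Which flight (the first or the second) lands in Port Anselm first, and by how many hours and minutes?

the second, by 4 hours 9 minutes

Flight 1 in UTC: 7:10 PM + 3:00 = 10:10 PM on Apr 13.
+5 hours and 5 minutes → arrive 3:15 AM UTC on Apr 14.
Flight 2 in UTC: 2:21 PM − 5:00 = 9:21 AM on Apr 13.
+13 hours and 45 minutes → arrive 11:06 PM UTC on Apr 13.
Flight 2 lands earlier by 4 hours 9 minutes.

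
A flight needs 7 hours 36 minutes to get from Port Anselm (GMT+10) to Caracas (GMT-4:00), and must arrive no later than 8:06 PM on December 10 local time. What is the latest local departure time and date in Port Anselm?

2:30 AM on December 11

Target arrival in UTC: 8:06 PM + 4:00 = 12:06 AM on Dec 11.
Subtract 7 hours and 36 minutes → departure 4:30 PM UTC on Dec 10.
Port Anselm is UTC+10:00: 4:30 PM + 10:00 = 2:30 AM on Dec 11.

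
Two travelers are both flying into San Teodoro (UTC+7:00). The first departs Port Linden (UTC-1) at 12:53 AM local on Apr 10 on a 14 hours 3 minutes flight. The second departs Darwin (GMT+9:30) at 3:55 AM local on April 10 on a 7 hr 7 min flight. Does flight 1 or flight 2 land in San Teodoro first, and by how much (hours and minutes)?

Flight 1 in UTC: 12:53 AM + 1:00 = 1:53 AM on Apr 10.
+14 hours and 3 minutes → arrive 3:56 PM UTC on Apr 10.
Flight 2 in UTC: 3:55 AM − 9:30 = 6:25 PM on Apr 9.
+7 hours 7 minutes → arrive 1:32 AM UTC on Apr 10.
Flight 2 lands earlier by 14 hours 24 minutes.

the second, by 14 hours 24 minutes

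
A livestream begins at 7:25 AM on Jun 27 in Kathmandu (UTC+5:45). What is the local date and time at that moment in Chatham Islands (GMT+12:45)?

2:25 PM on June 27

In UTC: 7:25 AM − 5:45 = 1:40 AM on Jun 27.
Chatham Islands is UTC+12:45: 1:40 AM + 12:45 = 2:25 PM on Jun 27.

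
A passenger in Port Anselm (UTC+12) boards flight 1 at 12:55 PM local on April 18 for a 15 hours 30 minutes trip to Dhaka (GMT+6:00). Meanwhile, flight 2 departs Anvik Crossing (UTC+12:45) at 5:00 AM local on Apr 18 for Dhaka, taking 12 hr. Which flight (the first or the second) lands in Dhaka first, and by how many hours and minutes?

Flight 1 in UTC: 12:55 PM − 12:00 = 12:55 AM on Apr 18.
+15 hours and 30 minutes → arrive 4:25 PM UTC on Apr 18.
Flight 2 in UTC: 5:00 AM − 12:45 = 4:15 PM on Apr 17.
+12 hours → arrive 4:15 AM UTC on Apr 18.
Flight 2 lands earlier by 12 hours 10 minutes.

the second, by 12 hours 10 minutes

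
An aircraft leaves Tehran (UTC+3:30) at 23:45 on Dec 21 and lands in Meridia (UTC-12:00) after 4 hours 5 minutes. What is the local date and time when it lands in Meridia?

Convert departure to UTC: 23:45 − 3:30 = 20:15 UTC on Dec 21.
Add 4 hours and 5 minutes travel time → 00:20 UTC (Dec 22).
Meridia is UTC−12:00, so local arrival = 00:20 − 12:00 = 12:20 on Dec 21.

12:20 on Dec 21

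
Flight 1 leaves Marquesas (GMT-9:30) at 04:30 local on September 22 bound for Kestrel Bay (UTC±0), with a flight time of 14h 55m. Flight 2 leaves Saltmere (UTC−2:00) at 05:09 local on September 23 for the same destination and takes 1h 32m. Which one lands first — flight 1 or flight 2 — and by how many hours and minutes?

the first, by 3 hours 46 minutes

Flight 1 in UTC: 04:30 + 9:30 = 14:00 on Sep 22.
+14 hours 55 minutes → arrive 04:55 UTC on Sep 23.
Flight 2 in UTC: 05:09 + 2:00 = 07:09 on Sep 23.
+1 hour and 32 minutes → arrive 08:41 UTC on Sep 23.
Flight 1 lands earlier by 3 hours 46 minutes.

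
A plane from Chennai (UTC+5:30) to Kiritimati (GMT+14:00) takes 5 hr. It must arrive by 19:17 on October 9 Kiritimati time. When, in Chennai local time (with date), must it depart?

Target arrival in UTC: 19:17 − 14:00 = 05:17 on Oct 9.
Subtract 5 hours → departure 00:17 UTC on Oct 9.
Chennai is UTC+5:30: 00:17 + 5:30 = 05:47 on Oct 9.

05:47 on Oct 9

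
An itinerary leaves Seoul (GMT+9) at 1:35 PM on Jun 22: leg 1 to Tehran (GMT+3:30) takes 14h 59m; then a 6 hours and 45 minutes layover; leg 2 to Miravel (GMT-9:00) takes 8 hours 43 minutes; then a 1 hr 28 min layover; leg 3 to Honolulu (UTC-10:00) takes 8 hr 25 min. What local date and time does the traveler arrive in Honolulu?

10:55 AM on Jun 23

Convert departure to UTC: 1:35 PM − 9:00 = 4:35 AM UTC on Jun 22.
Add 14 hours 59 minutes leg 1 → 7:34 PM UTC.
Add 6 hours 45 minutes layover in Tehran → 2:19 AM UTC (Jun 23).
Add 8 hours and 43 minutes leg 2 → 11:02 AM UTC.
Add 1 hour 28 minutes layover in Miravel → 12:30 PM UTC.
Add 8 hours 25 minutes leg 3 → 8:55 PM UTC.
Honolulu is UTC−10:00, so local arrival = 8:55 PM − 10:00 = 10:55 AM on Jun 23.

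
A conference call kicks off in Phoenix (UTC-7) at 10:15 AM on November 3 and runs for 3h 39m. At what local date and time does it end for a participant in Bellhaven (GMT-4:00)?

Bellhaven is 3:00 ahead of Phoenix.
After 3 hours and 39 minutes it is 1:54 PM in Phoenix.
Shift by the zone difference: 1:54 PM + 3:00 = 4:54 PM on Nov 3 in Bellhaven.

4:54 PM on November 3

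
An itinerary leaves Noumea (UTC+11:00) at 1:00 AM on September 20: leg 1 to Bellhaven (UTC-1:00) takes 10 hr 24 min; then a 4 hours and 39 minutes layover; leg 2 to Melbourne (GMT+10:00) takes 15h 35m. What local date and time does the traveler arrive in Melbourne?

6:38 AM on September 21

Convert departure to UTC: 1:00 AM − 11:00 = 2:00 PM UTC on Sep 19.
Add 10 hours 24 minutes leg 1 → 12:24 AM UTC (Sep 20).
Add 4 hours and 39 minutes layover in Bellhaven → 5:03 AM UTC.
Add 15 hours 35 minutes leg 2 → 8:38 PM UTC.
Melbourne is UTC+10:00, so local arrival = 8:38 PM + 10:00 = 6:38 AM on Sep 21.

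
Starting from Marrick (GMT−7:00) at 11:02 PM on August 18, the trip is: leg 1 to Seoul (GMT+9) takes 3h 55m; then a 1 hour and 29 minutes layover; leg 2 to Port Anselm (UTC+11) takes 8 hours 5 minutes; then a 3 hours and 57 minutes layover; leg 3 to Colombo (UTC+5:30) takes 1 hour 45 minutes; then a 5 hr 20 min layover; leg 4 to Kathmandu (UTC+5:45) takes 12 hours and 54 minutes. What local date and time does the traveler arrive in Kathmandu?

1:12 AM on August 21

Convert departure to UTC: 11:02 PM + 7:00 = 6:02 AM UTC on Aug 19.
Add 3 hours 55 minutes leg 1 → 9:57 AM UTC.
Add 1 hour and 29 minutes layover in Seoul → 11:26 AM UTC.
Add 8 hours 5 minutes leg 2 → 7:31 PM UTC.
Add 3 hours and 57 minutes layover in Port Anselm → 11:28 PM UTC.
Add 1 hour and 45 minutes leg 3 → 1:13 AM UTC (Aug 20).
Add 5 hours 20 minutes layover in Colombo → 6:33 AM UTC.
Add 12 hours 54 minutes leg 4 → 7:27 PM UTC.
Kathmandu is UTC+5:45, so local arrival = 7:27 PM + 5:45 = 1:12 AM on Aug 21.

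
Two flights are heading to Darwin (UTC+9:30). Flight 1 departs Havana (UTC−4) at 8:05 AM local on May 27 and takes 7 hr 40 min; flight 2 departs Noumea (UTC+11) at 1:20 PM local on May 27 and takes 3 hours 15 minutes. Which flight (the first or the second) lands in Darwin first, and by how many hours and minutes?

Flight 1 in UTC: 8:05 AM + 4:00 = 12:05 PM on May 27.
+7 hours 40 minutes → arrive 7:45 PM UTC on May 27.
Flight 2 in UTC: 1:20 PM − 11:00 = 2:20 AM on May 27.
+3 hours and 15 minutes → arrive 5:35 AM UTC on May 27.
Flight 2 lands earlier by 14 hours 10 minutes.

the second, by 14 hours 10 minutes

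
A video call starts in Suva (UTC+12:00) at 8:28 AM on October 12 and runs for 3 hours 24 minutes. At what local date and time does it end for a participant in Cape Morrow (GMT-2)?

9:52 PM on Oct 11

Cape Morrow is 14:00 behind Suva.
After 3 hours 24 minutes it is 11:52 AM in Suva.
Shift by the zone difference: 11:52 AM − 14:00 = 9:52 PM on Oct 11 in Cape Morrow.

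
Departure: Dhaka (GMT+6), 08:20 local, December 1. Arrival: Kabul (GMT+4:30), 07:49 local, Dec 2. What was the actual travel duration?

Kabul is 1:30 behind Dhaka.
Clock-face elapsed time (ignoring zones) is 23 hours 29 minutes.
Actual elapsed = 23 hours 29 minutes + 1:30 = 24 hours 59 minutes.

24 hours 59 minutes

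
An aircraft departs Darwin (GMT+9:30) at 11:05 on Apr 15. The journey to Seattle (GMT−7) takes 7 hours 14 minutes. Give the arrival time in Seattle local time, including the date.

01:49 on April 15

Convert departure to UTC: 11:05 − 9:30 = 01:35 UTC on Apr 15.
Add 7 hours and 14 minutes travel time → 08:49 UTC.
Seattle is UTC−7:00, so local arrival = 08:49 − 7:00 = 01:49 on Apr 15.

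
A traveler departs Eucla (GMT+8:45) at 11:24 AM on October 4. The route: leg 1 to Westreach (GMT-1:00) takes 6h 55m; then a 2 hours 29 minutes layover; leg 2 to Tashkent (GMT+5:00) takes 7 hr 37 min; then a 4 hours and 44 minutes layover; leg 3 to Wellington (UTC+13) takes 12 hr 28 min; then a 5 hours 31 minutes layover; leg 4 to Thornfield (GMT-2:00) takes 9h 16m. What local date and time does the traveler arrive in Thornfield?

Convert departure to UTC: 11:24 AM − 8:45 = 2:39 AM UTC on Oct 4.
Add 6 hours 55 minutes leg 1 → 9:34 AM UTC.
Add 2 hours 29 minutes layover in Westreach → 12:03 PM UTC.
Add 7 hours and 37 minutes leg 2 → 7:40 PM UTC.
Add 4 hours 44 minutes layover in Tashkent → 12:24 AM UTC (Oct 5).
Add 12 hours 28 minutes leg 3 → 12:52 PM UTC.
Add 5 hours and 31 minutes layover in Wellington → 6:23 PM UTC.
Add 9 hours 16 minutes leg 4 → 3:39 AM UTC (Oct 6).
Thornfield is UTC−2:00, so local arrival = 3:39 AM − 2:00 = 1:39 AM on Oct 6.

1:39 AM on Oct 6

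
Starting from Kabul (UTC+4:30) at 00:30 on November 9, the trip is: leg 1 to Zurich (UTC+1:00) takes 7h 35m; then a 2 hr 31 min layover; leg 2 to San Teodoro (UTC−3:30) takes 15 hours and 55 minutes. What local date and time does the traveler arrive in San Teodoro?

Convert departure to UTC: 00:30 − 4:30 = 20:00 UTC on Nov 8.
Add 7 hours 35 minutes leg 1 → 03:35 UTC (Nov 9).
Add 2 hours and 31 minutes layover in Zurich → 06:06 UTC.
Add 15 hours 55 minutes leg 2 → 22:01 UTC.
San Teodoro is UTC−3:30, so local arrival = 22:01 − 3:30 = 18:31 on Nov 9.

18:31 on November 9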